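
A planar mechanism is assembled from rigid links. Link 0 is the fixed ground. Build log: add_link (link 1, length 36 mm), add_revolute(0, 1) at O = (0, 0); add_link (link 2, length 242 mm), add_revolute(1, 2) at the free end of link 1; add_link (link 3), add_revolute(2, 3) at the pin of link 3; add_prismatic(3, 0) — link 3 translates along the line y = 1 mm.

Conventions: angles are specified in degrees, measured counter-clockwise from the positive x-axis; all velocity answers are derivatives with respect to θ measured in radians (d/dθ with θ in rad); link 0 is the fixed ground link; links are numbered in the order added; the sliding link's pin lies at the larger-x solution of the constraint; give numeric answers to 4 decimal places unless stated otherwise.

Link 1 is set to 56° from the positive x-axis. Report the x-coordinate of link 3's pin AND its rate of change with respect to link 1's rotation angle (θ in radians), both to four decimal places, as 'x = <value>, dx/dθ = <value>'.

geometry: r = 36 mm, L = 242 mm, e = 1 mm
crank pin P = (r cos θ, r sin θ) = (20.130945, 29.845353)
h = r sin θ − e = 29.845353 − 1 = 28.845353
x = r cos θ + √(L² − h²) = 20.130945 + 240.274729 = 260.405674
dx/dθ = −r sin θ − h·r cos θ/√(L² − h²) (θ in radians; h = 28.845353) = -32.262104

x = 260.4057, dx/dθ = -32.2621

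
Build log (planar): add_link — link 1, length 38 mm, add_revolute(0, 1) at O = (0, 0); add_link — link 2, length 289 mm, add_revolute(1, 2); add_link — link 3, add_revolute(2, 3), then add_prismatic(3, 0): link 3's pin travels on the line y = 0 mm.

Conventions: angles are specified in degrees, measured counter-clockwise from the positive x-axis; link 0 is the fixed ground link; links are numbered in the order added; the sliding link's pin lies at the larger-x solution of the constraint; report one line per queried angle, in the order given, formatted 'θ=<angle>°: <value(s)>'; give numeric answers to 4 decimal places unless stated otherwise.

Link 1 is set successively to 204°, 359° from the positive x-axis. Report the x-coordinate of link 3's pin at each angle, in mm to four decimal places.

geometry: r = 38 mm, L = 289 mm, e = 0 mm
θ=204°: crank pin P = (r cos θ, r sin θ) = (-34.714727, -15.455992)
θ=204°: h = r sin θ − e = -15.455992 − 0 = -15.455992
θ=204°: x = r cos θ + √(L² − h²) = -34.714727 + 288.586404 = 253.871676
θ=359°: crank pin P = (r cos θ, r sin θ) = (37.994212, -0.663191)
θ=359°: h = r sin θ − e = -0.663191 − 0 = -0.663191
θ=359°: x = r cos θ + √(L² − h²) = 37.994212 + 288.999239 = 326.993451

θ=204°: 253.8717
θ=359°: 326.9935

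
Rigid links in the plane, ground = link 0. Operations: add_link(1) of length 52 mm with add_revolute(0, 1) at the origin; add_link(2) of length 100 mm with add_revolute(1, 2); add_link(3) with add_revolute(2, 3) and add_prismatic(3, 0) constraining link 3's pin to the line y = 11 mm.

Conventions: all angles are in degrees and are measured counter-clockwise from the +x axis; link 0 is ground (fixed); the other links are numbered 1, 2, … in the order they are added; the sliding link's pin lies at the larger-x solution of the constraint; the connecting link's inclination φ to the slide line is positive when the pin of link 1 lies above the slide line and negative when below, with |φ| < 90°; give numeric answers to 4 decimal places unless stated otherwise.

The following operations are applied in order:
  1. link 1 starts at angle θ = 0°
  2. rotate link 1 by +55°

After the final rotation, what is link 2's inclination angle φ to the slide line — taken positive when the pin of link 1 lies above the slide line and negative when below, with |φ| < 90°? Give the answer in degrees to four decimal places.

geometry: r = 52 mm, L = 100 mm, e = 11 mm; θ starts at 0°
rotate link 1 by +55°: θ ← 0° +55° = 55°
h = r sin θ − e = 42.595906 − 11 = 31.595906
sin φ = h / L = 31.595906 / 100 = 0.31595906
φ = arcsin(0.31595906) = 18.418721°

18.4187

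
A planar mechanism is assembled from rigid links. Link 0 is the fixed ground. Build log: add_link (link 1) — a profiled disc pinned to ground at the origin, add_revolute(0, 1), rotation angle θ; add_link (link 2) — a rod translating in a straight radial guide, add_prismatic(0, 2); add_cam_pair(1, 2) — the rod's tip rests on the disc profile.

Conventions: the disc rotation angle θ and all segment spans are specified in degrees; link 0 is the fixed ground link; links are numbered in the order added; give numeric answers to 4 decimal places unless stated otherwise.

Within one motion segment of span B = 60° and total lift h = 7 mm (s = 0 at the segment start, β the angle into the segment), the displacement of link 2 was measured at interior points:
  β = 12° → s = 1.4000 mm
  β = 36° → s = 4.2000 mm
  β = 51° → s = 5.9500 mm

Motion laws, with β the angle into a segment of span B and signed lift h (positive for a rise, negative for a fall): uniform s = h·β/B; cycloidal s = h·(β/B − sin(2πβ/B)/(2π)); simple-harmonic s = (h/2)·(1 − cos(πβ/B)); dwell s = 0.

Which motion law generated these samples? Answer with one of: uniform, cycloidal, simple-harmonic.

candidates at β/B = r: uniform s = h·r (linear in β); cycloidal s = h·(r − sin(2πr)/(2π)); simple-harmonic s = (h/2)(1 − cos(πr))
β=12°: printed 1.4000 | uniform 1.4000, cycloidal 0.3404, simple-harmonic 0.6684
β=36°: printed 4.2000 | uniform 4.2000, cycloidal 4.8548, simple-harmonic 4.5816
β=51°: printed 5.9500 | uniform 5.9500, cycloidal 6.8513, simple-harmonic 6.6185
only one law matches every sample → uniform

uniform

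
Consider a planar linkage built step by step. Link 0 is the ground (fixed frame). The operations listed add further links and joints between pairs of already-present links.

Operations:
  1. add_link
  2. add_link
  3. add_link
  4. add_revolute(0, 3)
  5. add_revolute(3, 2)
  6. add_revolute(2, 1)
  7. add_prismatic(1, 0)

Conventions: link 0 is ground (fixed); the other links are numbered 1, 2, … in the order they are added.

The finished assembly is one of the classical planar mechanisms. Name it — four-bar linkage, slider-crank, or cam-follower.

links: 4 (incl. ground); joints: 3 revolute, 1 prismatic, 0 higher (cam) pair, forming one closed loop
4 links, 3 revolutes + 1 prismatic in one loop → slider-crank

slider-crank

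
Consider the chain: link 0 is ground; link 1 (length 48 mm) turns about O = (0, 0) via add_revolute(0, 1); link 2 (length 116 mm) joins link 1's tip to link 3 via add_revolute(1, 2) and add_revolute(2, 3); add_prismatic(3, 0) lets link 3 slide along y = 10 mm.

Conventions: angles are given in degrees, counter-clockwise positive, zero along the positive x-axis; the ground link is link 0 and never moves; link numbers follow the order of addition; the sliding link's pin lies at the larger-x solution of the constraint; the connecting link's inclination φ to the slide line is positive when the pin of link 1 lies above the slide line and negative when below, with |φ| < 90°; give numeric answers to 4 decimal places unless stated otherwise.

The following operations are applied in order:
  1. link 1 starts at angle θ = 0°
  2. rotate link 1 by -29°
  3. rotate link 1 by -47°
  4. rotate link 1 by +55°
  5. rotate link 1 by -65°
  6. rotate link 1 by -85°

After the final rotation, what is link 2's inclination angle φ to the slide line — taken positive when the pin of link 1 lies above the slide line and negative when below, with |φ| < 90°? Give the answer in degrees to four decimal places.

geometry: r = 48 mm, L = 116 mm, e = 10 mm; θ starts at 0°
rotate link 1 by -29°: θ ← 0° -29° = -29°
rotate link 1 by -47°: θ ← -29° -47° = -76°
rotate link 1 by +55°: θ ← -76° +55° = -21°
rotate link 1 by -65°: θ ← -21° -65° = -86°
rotate link 1 by -85°: θ ← -86° -85° = -171°
h = r sin θ − e = -7.508854 − 10 = -17.508854
sin φ = h / L = -17.508854 / 116 = -0.15093840
φ = arcsin(-0.15093840) = -8.681312°

-8.6813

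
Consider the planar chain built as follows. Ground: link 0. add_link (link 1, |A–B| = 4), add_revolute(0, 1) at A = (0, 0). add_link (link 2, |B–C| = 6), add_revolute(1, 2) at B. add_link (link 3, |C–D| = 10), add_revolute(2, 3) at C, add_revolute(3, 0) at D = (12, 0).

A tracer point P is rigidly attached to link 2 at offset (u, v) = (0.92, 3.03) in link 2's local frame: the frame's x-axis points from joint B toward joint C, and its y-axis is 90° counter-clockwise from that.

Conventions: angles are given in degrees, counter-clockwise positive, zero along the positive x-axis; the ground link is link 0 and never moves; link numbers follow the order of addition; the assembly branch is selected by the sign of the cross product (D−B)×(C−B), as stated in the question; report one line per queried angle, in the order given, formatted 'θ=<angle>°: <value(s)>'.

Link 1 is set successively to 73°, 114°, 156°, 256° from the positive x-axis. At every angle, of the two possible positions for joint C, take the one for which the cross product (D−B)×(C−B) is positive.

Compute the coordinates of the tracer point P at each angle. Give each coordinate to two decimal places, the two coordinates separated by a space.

A=(0,0), D=(12.00,0)
θ=73°: B = A + 4.00·(cos73°, sin73°) = (1.1695, 3.8252)
θ=73°: |BD| = 11.4862
θ=73°: circle(B,6.00) ∩ circle(D,10.00): a=2.9571, h=5.2207
θ=73°:   candidates: C₊=(5.6964,7.7631) cross=59.966; C₋=(2.2192,-2.0822) cross=-59.966
θ=73°:   branch + wants cross > 0 → take C=(5.6964,7.7631) (cross=59.966)
θ=73°: ex = (C−B)/|BC| = (0.7545,0.6563); ey = (-0.6563,0.7545)
θ=73°: P = B + 0.92·ex + 3.03·ey = (-0.1250,6.7151)
θ=114°: B = A + 4.00·(cos114°, sin114°) = (-1.6269, 3.6542)
θ=114°: |BD| = 14.1084
θ=114°: circle(B,6.00) ∩ circle(D,10.00): a=4.7860, h=3.6185
θ=114°:   candidates: C₊=(3.9330,5.9096) cross=51.052; C₋=(2.0585,-1.0805) cross=-51.052
θ=114°:   branch + wants cross > 0 → take C=(3.9330,5.9096) (cross=51.052)
θ=114°: ex = (C−B)/|BC| = (0.9267,0.3759); ey = (-0.3759,0.9267)
θ=114°: P = B + 0.92·ex + 3.03·ey = (-1.9134,6.8078)
θ=156°: B = A + 4.00·(cos156°, sin156°) = (-3.6542, 1.6269)
θ=156°: |BD| = 15.7385
θ=156°: circle(B,6.00) ∩ circle(D,10.00): a=5.8360, h=1.3932
θ=156°:   candidates: C₊=(2.2946,2.4093) cross=21.926; C₋=(2.0066,-0.3620) cross=-21.926
θ=156°:   branch + wants cross > 0 → take C=(2.2946,2.4093) (cross=21.926)
θ=156°: ex = (C−B)/|BC| = (0.9915,0.1304); ey = (-0.1304,0.9915)
θ=156°: P = B + 0.92·ex + 3.03·ey = (-3.1371,4.7510)
θ=256°: B = A + 4.00·(cos256°, sin256°) = (-0.9677, -3.8812)
θ=256°: |BD| = 13.5360
θ=256°: circle(B,6.00) ∩ circle(D,10.00): a=4.4040, h=4.0749
θ=256°:   candidates: C₊=(2.0830,1.2854) cross=55.159; C₋=(4.4198,-6.5223) cross=-55.159
θ=256°:   branch + wants cross > 0 → take C=(2.0830,1.2854) (cross=55.159)
θ=256°: ex = (C−B)/|BC| = (0.5084,0.8611); ey = (-0.8611,0.5084)
θ=256°: P = B + 0.92·ex + 3.03·ey = (-3.1090,-1.5484)

θ=73°: -0.12 6.72
θ=114°: -1.91 6.81
θ=156°: -3.14 4.75
θ=256°: -3.11 -1.55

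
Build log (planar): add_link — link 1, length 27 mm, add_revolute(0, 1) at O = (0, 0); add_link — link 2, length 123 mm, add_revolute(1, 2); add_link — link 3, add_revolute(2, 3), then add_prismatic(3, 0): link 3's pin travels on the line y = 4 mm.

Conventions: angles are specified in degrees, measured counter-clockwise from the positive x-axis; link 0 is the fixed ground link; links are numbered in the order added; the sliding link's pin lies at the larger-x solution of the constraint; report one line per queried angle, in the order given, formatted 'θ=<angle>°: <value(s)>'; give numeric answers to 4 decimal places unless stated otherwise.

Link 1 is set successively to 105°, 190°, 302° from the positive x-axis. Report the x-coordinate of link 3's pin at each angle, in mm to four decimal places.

geometry: r = 27 mm, L = 123 mm, e = 4 mm
θ=105°: crank pin P = (r cos θ, r sin θ) = (-6.988114, 26.079997)
θ=105°: h = r sin θ − e = 26.079997 − 4 = 22.079997
θ=105°: x = r cos θ + √(L² − h²) = -6.988114 + 121.001957 = 114.013843
θ=190°: crank pin P = (r cos θ, r sin θ) = (-26.589809, -4.688501)
θ=190°: h = r sin θ − e = -4.688501 − 4 = -8.688501
θ=190°: x = r cos θ + √(L² − h²) = -26.589809 + 122.692746 = 96.102937
θ=302°: crank pin P = (r cos θ, r sin θ) = (14.307820, -22.897299)
θ=302°: h = r sin θ − e = -22.897299 − 4 = -26.897299
θ=302°: x = r cos θ + √(L² − h²) = 14.307820 + 120.023062 = 134.330882

θ=105°: 114.0138
θ=190°: 96.1029
θ=302°: 134.3309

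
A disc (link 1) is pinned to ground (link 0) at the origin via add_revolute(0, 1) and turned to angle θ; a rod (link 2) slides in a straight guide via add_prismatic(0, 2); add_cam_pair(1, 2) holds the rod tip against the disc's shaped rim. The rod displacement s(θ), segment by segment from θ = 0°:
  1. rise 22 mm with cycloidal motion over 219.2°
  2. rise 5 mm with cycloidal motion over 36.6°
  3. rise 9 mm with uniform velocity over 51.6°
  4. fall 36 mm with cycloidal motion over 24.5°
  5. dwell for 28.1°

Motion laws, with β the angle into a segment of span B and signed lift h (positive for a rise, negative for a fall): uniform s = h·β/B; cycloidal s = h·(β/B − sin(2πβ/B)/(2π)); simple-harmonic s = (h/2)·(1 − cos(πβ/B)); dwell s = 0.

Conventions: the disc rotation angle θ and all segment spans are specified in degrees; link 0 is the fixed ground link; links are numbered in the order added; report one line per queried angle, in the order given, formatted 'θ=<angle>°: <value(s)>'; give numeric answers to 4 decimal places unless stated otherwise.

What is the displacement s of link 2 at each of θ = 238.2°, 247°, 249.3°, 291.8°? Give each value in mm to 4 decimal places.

segment 1 (0° to 219.2°, cycloidal, h = 22) is passed completely: s = 0.0000 + (22) = 22.0000
θ = 238.2° falls in segment 2 (219.2° to 255.8°, cycloidal, h = 5): β = 238.2 − 219.2 = 19°, B = 36.6°; Δs = 5·(0.5191 − sin(2π·0.5191)/(2π)) = 2.6910; s = 22.0000 + 2.6910 = 24.6910
θ = 247° falls in segment 2 (219.2° to 255.8°, cycloidal, h = 5): β = 247 − 219.2 = 27.8°, B = 36.6°; Δs = 5·(0.7596 − sin(2π·0.7596)/(2π)) = 4.5922; s = 22.0000 + 4.5922 = 26.5922
θ = 249.3° falls in segment 2 (219.2° to 255.8°, cycloidal, h = 5): β = 249.3 − 219.2 = 30.1°, B = 36.6°; Δs = 5·(0.8224 − sin(2π·0.8224)/(2π)) = 4.8269; s = 22.0000 + 4.8269 = 26.8269
segment 2 (219.2° to 255.8°, cycloidal, h = 5) is passed completely: s = 22.0000 + (5) = 27.0000
θ = 291.8° falls in segment 3 (255.8° to 307.4°, uniform, h = 9): β = 291.8 − 255.8 = 36°, B = 51.6°; Δs = 9·36/51.6 = 6.2791; s = 27.0000 + 6.2791 = 33.2791

θ=238.2°: 24.6910
θ=247°: 26.5922
θ=249.3°: 26.8269
θ=291.8°: 33.2791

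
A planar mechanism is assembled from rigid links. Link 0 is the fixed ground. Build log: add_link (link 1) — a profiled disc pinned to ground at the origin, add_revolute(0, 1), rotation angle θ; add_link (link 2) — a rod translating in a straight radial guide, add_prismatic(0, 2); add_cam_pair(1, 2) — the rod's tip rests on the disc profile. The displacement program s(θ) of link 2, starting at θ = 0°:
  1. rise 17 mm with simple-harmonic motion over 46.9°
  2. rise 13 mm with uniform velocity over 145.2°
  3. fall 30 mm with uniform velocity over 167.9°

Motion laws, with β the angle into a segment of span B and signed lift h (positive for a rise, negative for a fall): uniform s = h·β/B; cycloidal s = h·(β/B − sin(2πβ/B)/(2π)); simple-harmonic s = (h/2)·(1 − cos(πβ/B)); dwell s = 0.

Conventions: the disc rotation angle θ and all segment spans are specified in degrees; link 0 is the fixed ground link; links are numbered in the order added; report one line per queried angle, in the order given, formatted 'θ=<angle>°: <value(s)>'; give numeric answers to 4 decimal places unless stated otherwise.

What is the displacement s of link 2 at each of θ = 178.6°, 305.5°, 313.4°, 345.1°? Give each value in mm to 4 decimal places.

seg 1 [0°–46.9°] simple-harmonic, h=17: full span → s += 17 → s = 17.0000
seg 2 [46.9°–192.1°] uniform, h=13: θ=178.6° here. β=131.7, B=145.2. 13·131.7/145.2 = 11.7913 → s = 28.7913
seg 2 [46.9°–192.1°] uniform, h=13: full span → s += 13 → s = 30.0000
seg 3 [192.1°–360°] uniform, h=-30: θ=305.5° here. β=113.4, B=167.9. -30·113.4/167.9 = -20.2621 → s = 9.7379
seg 3 [192.1°–360°] uniform, h=-30: θ=313.4° here. β=121.3, B=167.9. -30·121.3/167.9 = -21.6736 → s = 8.3264
seg 3 [192.1°–360°] uniform, h=-30: θ=345.1° here. β=153, B=167.9. -30·153/167.9 = -27.3377 → s = 2.6623

θ=178.6°: 28.7913
θ=305.5°: 9.7379
θ=313.4°: 8.3264
θ=345.1°: 2.6623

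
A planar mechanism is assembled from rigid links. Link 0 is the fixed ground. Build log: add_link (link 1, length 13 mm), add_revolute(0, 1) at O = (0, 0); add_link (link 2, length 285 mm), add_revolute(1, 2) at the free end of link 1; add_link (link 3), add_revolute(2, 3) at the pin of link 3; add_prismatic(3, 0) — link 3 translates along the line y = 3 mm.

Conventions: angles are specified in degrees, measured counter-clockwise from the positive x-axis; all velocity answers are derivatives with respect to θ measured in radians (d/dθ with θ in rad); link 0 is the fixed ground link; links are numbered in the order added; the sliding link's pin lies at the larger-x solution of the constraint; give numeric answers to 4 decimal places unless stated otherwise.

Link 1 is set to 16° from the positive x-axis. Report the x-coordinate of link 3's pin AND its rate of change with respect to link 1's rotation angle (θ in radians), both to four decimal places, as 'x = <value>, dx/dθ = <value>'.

geometry: r = 13 mm, L = 285 mm, e = 3 mm
crank pin P = (r cos θ, r sin θ) = (12.496402, 3.583286)
h = r sin θ − e = 3.583286 − 3 = 0.583286
x = r cos θ + √(L² − h²) = 12.496402 + 284.999403 = 297.495805
dx/dθ = −r sin θ − h·r cos θ/√(L² − h²) (θ in radians; h = 0.583286) = -3.608861

x = 297.4958, dx/dθ = -3.6089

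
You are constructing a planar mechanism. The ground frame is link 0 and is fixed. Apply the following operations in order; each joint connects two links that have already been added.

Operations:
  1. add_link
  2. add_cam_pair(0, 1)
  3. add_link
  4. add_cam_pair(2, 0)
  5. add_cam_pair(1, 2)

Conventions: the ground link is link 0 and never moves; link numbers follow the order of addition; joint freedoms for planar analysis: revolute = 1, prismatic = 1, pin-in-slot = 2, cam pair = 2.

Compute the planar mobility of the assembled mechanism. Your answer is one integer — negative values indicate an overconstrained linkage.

link 0 = ground. State L|J1|J2 = 1|0|0
+link1  2|0|0
C(0,1) f=2→J2  2|0|1
+link2  3|0|1
C(2,0) f=2→J2  3|0|2
C(1,2) f=2→J2  3|0|3
M = 3(3−1)−2·0−3 = 6−0−3 = 3

M = 3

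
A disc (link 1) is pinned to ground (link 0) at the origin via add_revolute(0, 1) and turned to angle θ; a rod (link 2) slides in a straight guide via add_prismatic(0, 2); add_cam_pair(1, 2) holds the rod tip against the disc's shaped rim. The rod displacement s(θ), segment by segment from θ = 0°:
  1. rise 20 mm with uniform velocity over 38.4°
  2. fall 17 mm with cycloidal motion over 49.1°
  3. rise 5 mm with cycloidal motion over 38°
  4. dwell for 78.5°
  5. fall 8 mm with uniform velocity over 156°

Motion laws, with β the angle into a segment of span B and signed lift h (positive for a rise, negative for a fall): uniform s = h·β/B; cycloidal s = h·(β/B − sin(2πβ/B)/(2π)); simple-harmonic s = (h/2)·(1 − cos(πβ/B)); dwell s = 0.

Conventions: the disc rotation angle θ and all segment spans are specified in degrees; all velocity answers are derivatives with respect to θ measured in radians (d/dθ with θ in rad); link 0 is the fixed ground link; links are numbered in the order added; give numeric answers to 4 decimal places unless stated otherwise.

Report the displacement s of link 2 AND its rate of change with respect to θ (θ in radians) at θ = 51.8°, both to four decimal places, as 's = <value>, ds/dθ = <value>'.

segment 1 (0° to 38.4°, uniform, h = 20) is passed completely: s = 0.0000 + (20) = 20.0000
θ = 51.8° falls in segment 2 (38.4° to 87.5°, cycloidal, h = -17): β = 51.8 − 38.4 = 13.4°, B = 49.1°; Δs = -17·(0.2729 − sin(2π·0.2729)/(2π)) = -1.9619; s = 20.0000 − 1.9619 = 18.0381
velocity in seg [38.4°–87.5°] (cycloidal), θ in radians: β = 13.4° = 0.2339 rad, B = 49.1° = 0.8570 rad; ds/dθ = (h/B)(1 − cos(2πβ/B)) = ((-17)/0.8570)(1 − cos(2π·0.2729)) = -22.683675 mm/rad

s = 18.0381, ds/dθ = -22.6837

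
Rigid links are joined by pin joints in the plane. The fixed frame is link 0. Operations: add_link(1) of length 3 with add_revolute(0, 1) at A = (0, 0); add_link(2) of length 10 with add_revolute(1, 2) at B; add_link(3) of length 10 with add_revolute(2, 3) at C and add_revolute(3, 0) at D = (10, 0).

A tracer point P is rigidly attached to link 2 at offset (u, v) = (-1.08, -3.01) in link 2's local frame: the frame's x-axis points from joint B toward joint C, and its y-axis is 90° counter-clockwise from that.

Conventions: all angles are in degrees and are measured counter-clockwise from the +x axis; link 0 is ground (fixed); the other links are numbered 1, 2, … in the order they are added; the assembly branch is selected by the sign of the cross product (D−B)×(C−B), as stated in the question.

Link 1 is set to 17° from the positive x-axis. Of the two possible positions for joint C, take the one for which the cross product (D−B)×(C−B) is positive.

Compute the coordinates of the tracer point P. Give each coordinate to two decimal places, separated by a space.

A=(0,0), D=(10.00,0)
B = A + 3.00·(cos17°, sin17°) = (2.8689, 0.8771)
|BD| = 7.1848
circle(B,10.00) ∩ circle(D,10.00): a=3.5924, h=9.3324
  candidates: C₊=(7.5738,9.7012) cross=67.052; C₋=(5.2952,-8.8241) cross=-67.052
  branch + wants cross > 0 → take C=(7.5738,9.7012) (cross=67.052)
ex = (C−B)/|BC| = (0.4705,0.8824); ey = (-0.8824,0.4705)
P = B + -1.08·ex + -3.01·ey = (5.0168,-1.4920)

5.02 -1.49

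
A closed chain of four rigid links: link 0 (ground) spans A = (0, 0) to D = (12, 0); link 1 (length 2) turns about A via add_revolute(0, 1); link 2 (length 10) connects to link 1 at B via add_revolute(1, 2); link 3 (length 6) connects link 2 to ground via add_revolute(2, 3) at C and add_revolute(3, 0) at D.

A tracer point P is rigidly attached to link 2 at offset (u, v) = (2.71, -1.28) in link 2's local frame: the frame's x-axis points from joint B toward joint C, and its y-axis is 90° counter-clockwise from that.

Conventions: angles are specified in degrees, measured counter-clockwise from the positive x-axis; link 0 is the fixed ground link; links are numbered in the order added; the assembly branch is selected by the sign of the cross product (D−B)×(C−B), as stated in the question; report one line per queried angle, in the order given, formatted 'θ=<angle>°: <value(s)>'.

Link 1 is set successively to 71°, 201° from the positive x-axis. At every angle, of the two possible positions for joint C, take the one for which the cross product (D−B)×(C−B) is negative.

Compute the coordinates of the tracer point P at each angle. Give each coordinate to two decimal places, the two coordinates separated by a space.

A=(0,0), D=(12.00,0)
θ=71°: B = A + 2.00·(cos71°, sin71°) = (0.6511, 1.8910)
θ=71°: |BD| = 11.5053
θ=71°: circle(B,10.00) ∩ circle(D,6.00): a=8.5340, h=5.2126
θ=71°:   candidates: C₊=(9.9258,5.6301) cross=59.973; C₋=(8.2123,-4.6533) cross=-59.973
θ=71°:   branch - wants cross < 0 → take C=(8.2123,-4.6533) (cross=-59.973)
θ=71°: ex = (C−B)/|BC| = (0.7561,-0.6544); ey = (0.6544,0.7561)
θ=71°: P = B + 2.71·ex + -1.28·ey = (1.8625,-0.8503)
θ=201°: B = A + 2.00·(cos201°, sin201°) = (-1.8672, -0.7167)
θ=201°: |BD| = 13.8857
θ=201°: circle(B,10.00) ∩ circle(D,6.00): a=9.2474, h=3.8061
θ=201°:   candidates: C₊=(7.1714,3.5616) cross=52.850; C₋=(7.5643,-4.0404) cross=-52.850
θ=201°:   branch - wants cross < 0 → take C=(7.5643,-4.0404) (cross=-52.850)
θ=201°: ex = (C−B)/|BC| = (0.9431,-0.3324); ey = (0.3324,0.9431)
θ=201°: P = B + 2.71·ex + -1.28·ey = (0.2633,-2.8247)

θ=71°: 1.86 -0.85
θ=201°: 0.26 -2.82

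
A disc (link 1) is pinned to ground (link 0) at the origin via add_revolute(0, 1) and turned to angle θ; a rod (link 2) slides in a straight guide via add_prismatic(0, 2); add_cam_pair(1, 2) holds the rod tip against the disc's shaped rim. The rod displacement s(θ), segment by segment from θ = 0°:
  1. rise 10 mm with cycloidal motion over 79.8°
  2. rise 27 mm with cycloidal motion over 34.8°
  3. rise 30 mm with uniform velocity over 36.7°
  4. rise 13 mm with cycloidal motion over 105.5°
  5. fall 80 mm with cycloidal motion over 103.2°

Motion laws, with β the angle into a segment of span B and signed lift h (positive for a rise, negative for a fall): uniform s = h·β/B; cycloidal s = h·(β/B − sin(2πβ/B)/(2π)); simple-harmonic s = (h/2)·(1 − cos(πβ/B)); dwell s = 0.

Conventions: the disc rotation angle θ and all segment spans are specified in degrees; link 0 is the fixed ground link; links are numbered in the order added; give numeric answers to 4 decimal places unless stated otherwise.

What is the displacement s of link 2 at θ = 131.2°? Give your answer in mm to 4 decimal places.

segment 1 (0° to 79.8°, cycloidal, h = 10) is passed completely: s = 0.0000 + (10) = 10.0000
segment 2 (79.8° to 114.6°, cycloidal, h = 27) is passed completely: s = 10.0000 + (27) = 37.0000
θ = 131.2° falls in segment 3 (114.6° to 151.3°, uniform, h = 30): β = 131.2 − 114.6 = 16.6°, B = 36.7°; Δs = 30·16.6/36.7 = 13.5695; s = 37.0000 + 13.5695 = 50.5695

50.5695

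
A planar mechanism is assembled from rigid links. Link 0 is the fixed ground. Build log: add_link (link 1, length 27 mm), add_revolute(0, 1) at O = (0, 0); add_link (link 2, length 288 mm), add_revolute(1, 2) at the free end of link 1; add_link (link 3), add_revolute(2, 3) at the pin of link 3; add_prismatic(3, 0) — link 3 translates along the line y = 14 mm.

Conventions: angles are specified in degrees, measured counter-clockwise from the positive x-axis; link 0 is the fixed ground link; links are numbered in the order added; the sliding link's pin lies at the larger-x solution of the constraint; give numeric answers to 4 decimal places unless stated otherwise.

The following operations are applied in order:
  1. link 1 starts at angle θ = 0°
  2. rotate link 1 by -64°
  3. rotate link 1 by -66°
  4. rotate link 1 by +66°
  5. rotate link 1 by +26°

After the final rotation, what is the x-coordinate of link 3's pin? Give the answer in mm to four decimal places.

geometry: r = 27 mm, L = 288 mm, e = 14 mm; θ starts at 0°
rotate link 1 by -64°: θ ← 0° -64° = -64°
rotate link 1 by -66°: θ ← -64° -66° = -130°
rotate link 1 by +66°: θ ← -130° +66° = -64°
rotate link 1 by +26°: θ ← -64° +26° = -38°
crank pin P = (r cos θ, r sin θ) = (21.276290, -16.622860)
h = r sin θ − e = -16.622860 − 14 = -30.622860
x = r cos θ + √(L² − h²) = 21.276290 + 286.367317 = 307.643608

307.6436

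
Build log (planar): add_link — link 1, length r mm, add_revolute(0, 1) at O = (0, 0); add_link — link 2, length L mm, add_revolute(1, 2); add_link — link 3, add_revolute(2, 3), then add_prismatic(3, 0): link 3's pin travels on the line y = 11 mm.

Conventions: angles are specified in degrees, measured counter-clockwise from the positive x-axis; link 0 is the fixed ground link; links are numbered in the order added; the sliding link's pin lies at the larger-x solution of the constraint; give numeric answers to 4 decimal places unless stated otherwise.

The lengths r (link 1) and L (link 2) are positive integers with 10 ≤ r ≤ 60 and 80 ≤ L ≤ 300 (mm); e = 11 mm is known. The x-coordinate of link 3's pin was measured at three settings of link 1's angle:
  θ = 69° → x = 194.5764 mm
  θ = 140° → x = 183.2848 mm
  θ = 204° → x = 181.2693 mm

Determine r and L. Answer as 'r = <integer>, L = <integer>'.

constraint per measurement: (x − r cos θ)² + (r sin θ − e)² = L²
subtracting the θ₁ and θ₂ equations cancels the r² and L² terms:
r = (x₁² − x₂²) / (2[(x₁cos θ₁ + e sin θ₁) − (x₂cos θ₂ + e sin θ₂)]) = 10.0000 → r = 10
L² = (x₁ − r cos θ₁)² + (r sin θ₁ − e)² = 36480.9888 → L = 191.0000 → L = 191
check at θ₃=204°: x = 181.2693 (printed 181.2693) ✓

r = 10, L = 191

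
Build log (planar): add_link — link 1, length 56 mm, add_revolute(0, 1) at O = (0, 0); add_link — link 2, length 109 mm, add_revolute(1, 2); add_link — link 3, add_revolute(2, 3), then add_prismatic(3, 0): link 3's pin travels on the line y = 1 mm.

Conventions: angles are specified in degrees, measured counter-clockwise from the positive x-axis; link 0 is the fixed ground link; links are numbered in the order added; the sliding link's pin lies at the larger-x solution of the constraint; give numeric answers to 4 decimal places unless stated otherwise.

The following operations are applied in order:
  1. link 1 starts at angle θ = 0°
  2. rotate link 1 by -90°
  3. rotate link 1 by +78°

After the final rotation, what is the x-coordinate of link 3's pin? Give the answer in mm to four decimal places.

geometry: r = 56 mm, L = 109 mm, e = 1 mm; θ starts at 0°
rotate link 1 by -90°: θ ← 0° -90° = -90°
rotate link 1 by +78°: θ ← -90° +78° = -12°
crank pin P = (r cos θ, r sin θ) = (54.776266, -11.643055)
h = r sin θ − e = -11.643055 − 1 = -12.643055
x = r cos θ + √(L² − h²) = 54.776266 + 108.264275 = 163.040540

163.0405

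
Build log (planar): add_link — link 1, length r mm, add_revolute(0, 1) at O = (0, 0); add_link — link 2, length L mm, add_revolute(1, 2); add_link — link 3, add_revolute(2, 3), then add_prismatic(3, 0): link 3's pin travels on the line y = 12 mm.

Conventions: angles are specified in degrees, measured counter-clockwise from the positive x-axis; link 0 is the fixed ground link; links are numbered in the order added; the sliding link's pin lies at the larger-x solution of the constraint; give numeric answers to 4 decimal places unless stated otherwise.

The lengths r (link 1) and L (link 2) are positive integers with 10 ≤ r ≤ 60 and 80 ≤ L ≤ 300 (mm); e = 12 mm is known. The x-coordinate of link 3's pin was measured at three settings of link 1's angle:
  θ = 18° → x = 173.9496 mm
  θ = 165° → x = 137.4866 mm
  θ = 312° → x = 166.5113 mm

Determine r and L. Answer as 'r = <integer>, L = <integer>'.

constraint per measurement: (x − r cos θ)² + (r sin θ − e)² = L²
subtracting the θ₁ and θ₂ equations cancels the r² and L² terms:
r = (x₁² − x₂²) / (2[(x₁cos θ₁ + e sin θ₁) − (x₂cos θ₂ + e sin θ₂)]) = 19.0000 → r = 19
L² = (x₁ − r cos θ₁)² + (r sin θ₁ − e)² = 24335.9874 → L = 156.0000 → L = 156
check at θ₃=312°: x = 166.5113 (printed 166.5113) ✓

r = 19, L = 156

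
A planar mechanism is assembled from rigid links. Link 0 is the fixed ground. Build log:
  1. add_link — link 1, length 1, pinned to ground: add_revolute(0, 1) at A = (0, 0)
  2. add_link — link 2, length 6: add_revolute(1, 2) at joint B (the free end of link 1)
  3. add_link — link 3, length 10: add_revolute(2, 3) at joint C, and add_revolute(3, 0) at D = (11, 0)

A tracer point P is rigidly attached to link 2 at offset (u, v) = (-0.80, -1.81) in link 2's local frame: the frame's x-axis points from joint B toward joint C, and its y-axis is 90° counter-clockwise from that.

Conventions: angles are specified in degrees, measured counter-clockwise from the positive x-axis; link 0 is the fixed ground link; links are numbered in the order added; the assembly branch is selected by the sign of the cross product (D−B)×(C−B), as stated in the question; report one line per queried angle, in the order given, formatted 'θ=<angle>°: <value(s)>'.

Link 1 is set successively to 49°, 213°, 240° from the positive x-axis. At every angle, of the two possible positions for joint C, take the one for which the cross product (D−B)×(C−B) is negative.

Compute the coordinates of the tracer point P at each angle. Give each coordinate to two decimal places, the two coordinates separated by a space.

A=(0,0), D=(11.00,0)
θ=49°: B = A + 1.00·(cos49°, sin49°) = (0.6561, 0.7547)
θ=49°: |BD| = 10.3714
θ=49°: circle(B,6.00) ∩ circle(D,10.00): a=2.1003, h=5.6204
θ=49°:   candidates: C₊=(3.1598,6.2074) cross=58.291; C₋=(2.3418,-5.0036) cross=-58.291
θ=49°:   branch - wants cross < 0 → take C=(2.3418,-5.0036) (cross=-58.291)
θ=49°: ex = (C−B)/|BC| = (0.2810,-0.9597); ey = (0.9597,0.2810)
θ=49°: P = B + -0.80·ex + -1.81·ey = (-1.3058,1.0139)
θ=213°: B = A + 1.00·(cos213°, sin213°) = (-0.8387, -0.5446)
θ=213°: |BD| = 11.8512
θ=213°: circle(B,6.00) ∩ circle(D,10.00): a=3.2254, h=5.0593
θ=213°:   candidates: C₊=(2.1509,4.6575) cross=59.959; C₋=(2.6159,-5.4504) cross=-59.959
θ=213°:   branch - wants cross < 0 → take C=(2.6159,-5.4504) (cross=-59.959)
θ=213°: ex = (C−B)/|BC| = (0.5758,-0.8176); ey = (0.8176,0.5758)
θ=213°: P = B + -0.80·ex + -1.81·ey = (-2.7792,-0.9327)
θ=240°: B = A + 1.00·(cos240°, sin240°) = (-0.5000, -0.8660)
θ=240°: |BD| = 11.5326
θ=240°: circle(B,6.00) ∩ circle(D,10.00): a=2.9915, h=5.2010
θ=240°:   candidates: C₊=(2.0925,4.5450) cross=59.981; C₋=(2.8736,-5.8277) cross=-59.981
θ=240°:   branch - wants cross < 0 → take C=(2.8736,-5.8277) (cross=-59.981)
θ=240°: ex = (C−B)/|BC| = (0.5623,-0.8270); ey = (0.8270,0.5623)
θ=240°: P = B + -0.80·ex + -1.81·ey = (-2.4466,-1.2222)

θ=49°: -1.31 1.01
θ=213°: -2.78 -0.93
θ=240°: -2.45 -1.22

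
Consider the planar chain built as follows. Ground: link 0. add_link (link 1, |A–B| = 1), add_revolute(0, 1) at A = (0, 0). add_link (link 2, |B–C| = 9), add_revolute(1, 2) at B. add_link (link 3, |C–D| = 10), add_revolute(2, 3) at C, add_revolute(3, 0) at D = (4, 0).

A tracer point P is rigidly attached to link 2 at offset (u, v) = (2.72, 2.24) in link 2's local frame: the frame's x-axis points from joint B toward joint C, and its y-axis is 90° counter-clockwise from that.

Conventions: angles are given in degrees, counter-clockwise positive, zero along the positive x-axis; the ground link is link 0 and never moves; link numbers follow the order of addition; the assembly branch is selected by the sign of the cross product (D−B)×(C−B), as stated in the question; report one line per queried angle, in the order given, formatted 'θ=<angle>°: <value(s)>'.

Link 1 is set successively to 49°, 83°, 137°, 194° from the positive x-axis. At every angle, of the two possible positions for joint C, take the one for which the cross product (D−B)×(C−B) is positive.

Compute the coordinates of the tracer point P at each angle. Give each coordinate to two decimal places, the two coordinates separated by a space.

A=(0,0), D=(4.00,0)
θ=49°: B = A + 1.00·(cos49°, sin49°) = (0.6561, 0.7547)
θ=49°: |BD| = 3.4281
θ=49°: circle(B,9.00) ∩ circle(D,10.00): a=-1.0572, h=8.9377
θ=49°:   candidates: C₊=(1.5925,9.7059) cross=30.639; C₋=(-2.3429,-7.7309) cross=-30.639
θ=49°:   branch + wants cross > 0 → take C=(1.5925,9.7059) (cross=30.639)
θ=49°: ex = (C−B)/|BC| = (0.1040,0.9946); ey = (-0.9946,0.1040)
θ=49°: P = B + 2.72·ex + 2.24·ey = (-1.2888,3.6930)
θ=83°: B = A + 1.00·(cos83°, sin83°) = (0.1219, 0.9925)
θ=83°: |BD| = 4.0031
θ=83°: circle(B,9.00) ∩ circle(D,10.00): a=-0.3716, h=8.9923
θ=83°:   candidates: C₊=(1.9915,9.7962) cross=35.997; C₋=(-2.4677,-7.6269) cross=-35.997
θ=83°:   branch + wants cross > 0 → take C=(1.9915,9.7962) (cross=35.997)
θ=83°: ex = (C−B)/|BC| = (0.2077,0.9782); ey = (-0.9782,0.2077)
θ=83°: P = B + 2.72·ex + 2.24·ey = (-1.5042,4.1185)
θ=137°: B = A + 1.00·(cos137°, sin137°) = (-0.7314, 0.6820)
θ=137°: |BD| = 4.7803
θ=137°: circle(B,9.00) ∩ circle(D,10.00): a=0.4028, h=8.9910
θ=137°:   candidates: C₊=(0.9501,9.5235) cross=42.979; C₋=(-1.6154,-8.2745) cross=-42.979
θ=137°:   branch + wants cross > 0 → take C=(0.9501,9.5235) (cross=42.979)
θ=137°: ex = (C−B)/|BC| = (0.1868,0.9824); ey = (-0.9824,0.1868)
θ=137°: P = B + 2.72·ex + 2.24·ey = (-2.4238,3.7726)
θ=194°: B = A + 1.00·(cos194°, sin194°) = (-0.9703, -0.2419)
θ=194°: |BD| = 4.9762
θ=194°: circle(B,9.00) ∩ circle(D,10.00): a=0.5790, h=8.9814
θ=194°:   candidates: C₊=(-0.8286,8.7570) cross=44.693; C₋=(0.0447,-9.1845) cross=-44.693
θ=194°:   branch + wants cross > 0 → take C=(-0.8286,8.7570) (cross=44.693)
θ=194°: ex = (C−B)/|BC| = (0.0157,0.9999); ey = (-0.9999,0.0157)
θ=194°: P = B + 2.72·ex + 2.24·ey = (-3.1672,2.5130)

θ=49°: -1.29 3.69
θ=83°: -1.50 4.12
θ=137°: -2.42 3.77
θ=194°: -3.17 2.51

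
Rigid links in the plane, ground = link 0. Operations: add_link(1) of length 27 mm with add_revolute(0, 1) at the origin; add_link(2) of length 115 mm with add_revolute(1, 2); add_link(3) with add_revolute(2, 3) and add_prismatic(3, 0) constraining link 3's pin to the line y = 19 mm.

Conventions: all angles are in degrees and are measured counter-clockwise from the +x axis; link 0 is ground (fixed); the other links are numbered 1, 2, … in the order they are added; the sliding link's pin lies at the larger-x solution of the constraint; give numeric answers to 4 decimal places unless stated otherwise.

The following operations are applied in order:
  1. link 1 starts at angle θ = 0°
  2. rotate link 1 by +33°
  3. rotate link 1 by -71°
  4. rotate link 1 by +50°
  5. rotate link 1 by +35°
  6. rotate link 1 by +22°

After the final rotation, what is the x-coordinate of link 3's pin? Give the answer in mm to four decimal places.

geometry: r = 27 mm, L = 115 mm, e = 19 mm; θ starts at 0°
rotate link 1 by +33°: θ ← 0° +33° = 33°
rotate link 1 by -71°: θ ← 33° -71° = -38°
rotate link 1 by +50°: θ ← -38° +50° = 12°
rotate link 1 by +35°: θ ← 12° +35° = 47°
rotate link 1 by +22°: θ ← 47° +22° = 69°
crank pin P = (r cos θ, r sin θ) = (9.675935, 25.206672)
h = r sin θ − e = 25.206672 − 19 = 6.206672
x = r cos θ + √(L² − h²) = 9.675935 + 114.832388 = 124.508322

124.5083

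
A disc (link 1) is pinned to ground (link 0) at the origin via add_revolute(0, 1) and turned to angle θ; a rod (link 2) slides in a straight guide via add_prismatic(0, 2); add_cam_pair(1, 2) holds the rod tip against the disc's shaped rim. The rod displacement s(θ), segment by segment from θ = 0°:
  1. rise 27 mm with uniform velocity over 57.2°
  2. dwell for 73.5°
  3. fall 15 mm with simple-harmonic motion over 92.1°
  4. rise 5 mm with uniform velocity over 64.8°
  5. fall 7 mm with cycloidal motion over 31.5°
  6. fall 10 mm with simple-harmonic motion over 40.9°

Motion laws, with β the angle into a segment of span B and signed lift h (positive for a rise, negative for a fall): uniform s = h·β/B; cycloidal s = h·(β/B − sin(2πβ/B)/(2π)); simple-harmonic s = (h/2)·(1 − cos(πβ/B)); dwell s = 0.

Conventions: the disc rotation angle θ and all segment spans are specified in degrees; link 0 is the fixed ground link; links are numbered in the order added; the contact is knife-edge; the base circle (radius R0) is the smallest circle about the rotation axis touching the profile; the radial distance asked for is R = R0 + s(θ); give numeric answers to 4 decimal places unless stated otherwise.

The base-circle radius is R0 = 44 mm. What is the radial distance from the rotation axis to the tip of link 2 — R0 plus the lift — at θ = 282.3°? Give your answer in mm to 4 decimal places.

segment 1 (0° to 57.2°, uniform, h = 27) is passed completely: s = 0.0000 + (27) = 27.0000
segment 2 (57.2° to 130.7°, dwell): s unchanged at 27.0000
segment 3 (130.7° to 222.8°, simple-harmonic, h = -15) is passed completely: s = 27.0000 + (-15) = 12.0000
θ = 282.3° falls in segment 4 (222.8° to 287.6°, uniform, h = 5): β = 282.3 − 222.8 = 59.5°, B = 64.8°; Δs = 5·59.5/64.8 = 4.5910; s = 12.0000 + 4.5910 = 16.5910
R = R0 + s = 44 + 16.5910 = 60.5910

60.5910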